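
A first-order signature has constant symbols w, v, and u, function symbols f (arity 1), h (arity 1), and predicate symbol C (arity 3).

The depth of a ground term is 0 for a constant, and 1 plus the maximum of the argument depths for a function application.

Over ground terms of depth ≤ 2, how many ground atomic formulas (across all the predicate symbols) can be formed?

9261

First count ground terms of depth ≤ 2.
Let N_k count ground terms of depth at most k. Each non-constant term of depth ≤ k is some function symbol applied to depth-≤(k−1) arguments, giving N_k = 3 + N_{k-1} + N_{k-1}.
N_0 = 3
N_1 = 3 + 3 + 3 = 9
N_2 = 3 + 9 + 9 = 21
So |H| = 21.
For each predicate symbol, the number of ground atoms is |H| raised to its arity; summing:
  C: 21^3 = 9261
Total ground atoms: 9261.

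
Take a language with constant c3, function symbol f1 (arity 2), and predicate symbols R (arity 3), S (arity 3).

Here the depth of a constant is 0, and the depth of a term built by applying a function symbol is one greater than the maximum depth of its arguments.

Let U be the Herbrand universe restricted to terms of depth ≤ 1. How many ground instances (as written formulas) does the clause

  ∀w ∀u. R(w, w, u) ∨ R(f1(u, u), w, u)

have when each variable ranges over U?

Ground terms of depth ≤ 1:
  If N_k denotes the number of depth-≤k ground terms, the 1 constant gives N_0 = 1, and each function symbol of arity r contributes N_{k-1}^r new terms at level k: N_k = 1 + N_{k-1}^2.
  N_0 = 1
  N_1 = 1 + 1^2 = 2
  Explicitly: c3, f1(c3, c3).
So there are 2 ground terms available for substitution.
The clause has 2 distinct variables (w, u), each appearing in the body. In the free term algebra distinct substitutions yield syntactically distinct ground instances.
Number of ground instances = 2^2 = 4.

4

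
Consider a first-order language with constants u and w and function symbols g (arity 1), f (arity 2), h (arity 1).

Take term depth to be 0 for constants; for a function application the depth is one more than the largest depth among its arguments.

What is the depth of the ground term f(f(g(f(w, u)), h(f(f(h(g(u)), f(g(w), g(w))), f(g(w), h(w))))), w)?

7

depth(f(w, u)) = 1 + max(0, 0) = 1
depth(g(f(w, u))) = 1 + depth(f(w, u)) = 1 + 1 = 2
depth(g(u)) = 1 + depth(u) = 1 + 0 = 1
depth(h(g(u))) = 1 + depth(g(u)) = 1 + 1 = 2
depth(g(w)) = 1 + depth(w) = 1 + 0 = 1
depth(f(g(w), g(w))) = 1 + max(1, 1) = 2
depth(f(h(g(u)), f(g(w), g(w)))) = 1 + max(2, 2) = 3
depth(h(w)) = 1 + depth(w) = 1 + 0 = 1
depth(f(g(w), h(w))) = 1 + max(1, 1) = 2
depth(f(f(h(g(u)), f(g(w), g(w))), f(g(w), h(w)))) = 1 + max(3, 2) = 4
depth(h(f(f(h(g(u)), f(g(w), g(w))), f(g(w), h(w))))) = 1 + depth(f(f(h(g(u)), f(g(w), g(w))), f(g(w), h(w)))) = 1 + 4 = 5
depth(f(g(f(w, u)), h(f(f(h(g(u)), f(g(w), g(w))), f(g(w), h(w)))))) = 1 + max(2, 5) = 6
depth(f(f(g(f(w, u)), h(f(f(h(g(u)), f(g(w), g(w))), f(g(w), h(w))))), w)) = 1 + max(6, 0) = 7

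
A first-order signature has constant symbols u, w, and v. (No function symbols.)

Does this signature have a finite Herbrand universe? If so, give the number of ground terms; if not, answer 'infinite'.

There are no function symbols, so every ground term is one of the 3 constants.
The Herbrand universe is {u, w, v}, which is finite with 3 elements.

3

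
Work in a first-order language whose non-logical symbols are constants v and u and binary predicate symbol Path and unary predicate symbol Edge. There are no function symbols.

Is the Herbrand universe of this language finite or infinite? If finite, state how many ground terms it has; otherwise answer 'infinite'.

2

There are no function symbols, so every ground term is one of the 2 constants.
The Herbrand universe is {v, u}, which is finite with 2 elements.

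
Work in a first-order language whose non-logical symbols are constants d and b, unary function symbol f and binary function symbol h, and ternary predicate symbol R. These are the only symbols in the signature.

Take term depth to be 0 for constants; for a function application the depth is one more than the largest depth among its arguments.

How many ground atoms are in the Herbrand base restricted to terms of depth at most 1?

First count ground terms of depth ≤ 1.
Let N_k = |{terms of depth ≤ k}|. Then N_0 = 2 and N_k = 2 + N_{k-1} + N_{k-1}^2 for k ≥ 1 (one summand per function symbol, arity giving the exponent).
N_0 = 2
N_1 = 2 + 2 + 2^2 = 8
Explicitly: d, b, f(d), f(b), h(d, d), h(d, b), h(b, d), h(b, b).
So |H| = 8.
A ground atom is a predicate applied to a tuple of terms from H, so the count is the sum over predicates of |H|^arity:
  R: 8^3 = 512
Total ground atoms: 512.

512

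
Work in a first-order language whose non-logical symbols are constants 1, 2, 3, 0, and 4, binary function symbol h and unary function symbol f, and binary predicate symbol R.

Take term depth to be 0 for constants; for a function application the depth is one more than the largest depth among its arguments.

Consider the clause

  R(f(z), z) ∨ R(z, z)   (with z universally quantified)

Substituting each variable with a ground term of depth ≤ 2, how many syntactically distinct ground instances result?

1265

Ground terms of depth ≤ 2:
  Write N_k for the number of ground terms of depth ≤ k. A term of depth ≤ k is either a constant or a function symbol applied to arguments of depth ≤ k−1, so N_k = 5 + N_{k-1}^2 + N_{k-1}.
  N_0 = 5
  N_1 = 5 + 5^2 + 5 = 35
  N_2 = 5 + 35^2 + 35 = 1265
So there are 1265 ground terms available for substitution.
The variable z ranges independently over the available ground terms, and distinct assignments produce distinct instances.
Number of ground instances = 1265.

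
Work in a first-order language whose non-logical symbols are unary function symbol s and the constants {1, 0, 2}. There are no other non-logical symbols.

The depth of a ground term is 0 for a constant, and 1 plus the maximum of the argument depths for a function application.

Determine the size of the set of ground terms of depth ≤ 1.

6

Count level by level. With function symbols s/1, the terms of depth ≤ k are the 3 constants together with each function applied to depth-≤(k−1) tuples, so N_k = 3 + N_{k-1}.
N_0 = 3
N_1 = 3 + 3 = 6
Explicitly: 1, 0, 2, s(1), s(0), s(2).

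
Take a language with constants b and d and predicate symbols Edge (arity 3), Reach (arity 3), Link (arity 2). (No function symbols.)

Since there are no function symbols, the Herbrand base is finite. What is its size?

20

With no function symbols, the Herbrand universe is just the 2 constants.
Ground atoms per predicate: Edge: 2^3 = 8, Reach: 2^3 = 8, Link: 2^2 = 4.
Herbrand base size = 8 + 8 + 4 = 20.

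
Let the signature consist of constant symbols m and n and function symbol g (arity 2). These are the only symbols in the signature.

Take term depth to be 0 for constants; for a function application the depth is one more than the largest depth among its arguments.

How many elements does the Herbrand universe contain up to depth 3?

Let N_k = |{terms of depth ≤ k}|. Then N_0 = 2 and N_k = 2 + N_{k-1}^2 for k ≥ 1 (one summand per function symbol, arity giving the exponent).
N_0 = 2
N_1 = 2 + 2^2 = 6
N_2 = 2 + 6^2 = 38
N_3 = 2 + 38^2 = 1446

1446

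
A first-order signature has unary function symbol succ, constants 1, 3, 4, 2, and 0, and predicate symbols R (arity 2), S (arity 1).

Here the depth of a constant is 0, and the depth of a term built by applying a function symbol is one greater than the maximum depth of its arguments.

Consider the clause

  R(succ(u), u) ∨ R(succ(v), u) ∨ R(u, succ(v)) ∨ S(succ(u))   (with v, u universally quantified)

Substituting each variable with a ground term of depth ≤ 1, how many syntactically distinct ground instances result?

Ground terms of depth ≤ 1:
  Write N_k for the number of ground terms of depth ≤ k. A term of depth ≤ k is either a constant or a function symbol applied to arguments of depth ≤ k−1, so N_k = 5 + N_{k-1}.
  N_0 = 5
  N_1 = 5 + 5 = 10
  Explicitly: 1, 3, 4, 2, 0, succ(1), succ(3), succ(4), succ(2), succ(0).
So there are 10 ground terms available for substitution.
The clause has 2 distinct variables (v, u), each appearing in the body. In the free term algebra distinct substitutions yield syntactically distinct ground instances.
Number of ground instances = 10^2 = 100.

100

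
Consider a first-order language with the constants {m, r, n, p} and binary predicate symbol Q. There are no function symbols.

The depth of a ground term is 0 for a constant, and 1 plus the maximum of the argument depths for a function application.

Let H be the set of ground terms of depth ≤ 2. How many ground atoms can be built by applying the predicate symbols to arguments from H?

16

First count ground terms of depth ≤ 2.
With no function symbols every ground term is a constant, so there are exactly 4 ground terms at every depth bound.
N_0 = 4
N_1 = 4
N_2 = 4
Explicitly: m, r, n, p.
So |H| = 4.
A ground atom is a predicate applied to a tuple of terms from H, so the count is the sum over predicates of |H|^arity:
  Q: 4^2 = 16
Total ground atoms: 16.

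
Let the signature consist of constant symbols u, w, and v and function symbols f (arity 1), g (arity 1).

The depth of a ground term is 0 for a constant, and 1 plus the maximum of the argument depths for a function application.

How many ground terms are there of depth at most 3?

Let N_k = |{terms of depth ≤ k}|. Then N_0 = 3 and N_k = 3 + N_{k-1} + N_{k-1} for k ≥ 1 (one summand per function symbol, arity giving the exponent).
N_0 = 3
N_1 = 3 + 3 + 3 = 9
N_2 = 3 + 9 + 9 = 21
N_3 = 3 + 21 + 21 = 45

45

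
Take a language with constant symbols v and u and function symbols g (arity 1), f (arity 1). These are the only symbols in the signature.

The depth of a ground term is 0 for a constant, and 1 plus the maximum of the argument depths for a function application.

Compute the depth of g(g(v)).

2

depth(g(v)) = 1 + depth(v) = 1 + 0 = 1
depth(g(g(v))) = 1 + depth(g(v)) = 1 + 1 = 2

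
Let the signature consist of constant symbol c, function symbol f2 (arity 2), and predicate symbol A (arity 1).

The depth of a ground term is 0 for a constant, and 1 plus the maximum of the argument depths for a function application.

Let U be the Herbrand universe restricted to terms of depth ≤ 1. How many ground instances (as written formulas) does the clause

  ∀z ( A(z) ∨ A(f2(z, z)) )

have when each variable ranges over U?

2

Ground terms of depth ≤ 1:
  Write N_k for the number of ground terms of depth ≤ k. A term of depth ≤ k is either a constant or a function symbol applied to arguments of depth ≤ k−1, so N_k = 1 + N_{k-1}^2.
  N_0 = 1
  N_1 = 1 + 1^2 = 2
So there are 2 ground terms available for substitution.
The body mentions the single quantified variable z; since ground terms form a free algebra, no two substitutions collapse to the same formula.
Number of ground instances = 2.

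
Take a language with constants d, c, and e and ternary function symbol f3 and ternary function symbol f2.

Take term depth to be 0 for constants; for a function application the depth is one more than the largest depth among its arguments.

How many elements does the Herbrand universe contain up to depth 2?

Let N_k = |{terms of depth ≤ k}|. Then N_0 = 3 and N_k = 3 + N_{k-1}^3 + N_{k-1}^3 for k ≥ 1 (one summand per function symbol, arity giving the exponent).
N_0 = 3
N_1 = 3 + 3^3 + 3^3 = 57
N_2 = 3 + 57^3 + 57^3 = 370389

370389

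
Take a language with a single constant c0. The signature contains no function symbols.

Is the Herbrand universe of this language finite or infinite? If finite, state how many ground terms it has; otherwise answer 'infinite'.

1

There are no function symbols, so the only ground term is the single constant.
The Herbrand universe is {c0}, finite with 1 element.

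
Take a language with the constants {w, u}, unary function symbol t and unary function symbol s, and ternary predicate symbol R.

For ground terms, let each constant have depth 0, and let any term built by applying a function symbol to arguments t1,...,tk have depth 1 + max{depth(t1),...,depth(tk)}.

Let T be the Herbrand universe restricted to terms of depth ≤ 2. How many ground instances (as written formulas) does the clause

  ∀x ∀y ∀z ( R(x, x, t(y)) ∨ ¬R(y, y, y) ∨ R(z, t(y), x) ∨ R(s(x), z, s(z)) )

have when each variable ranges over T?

2744

Ground terms of depth ≤ 2:
  Count level by level. With function symbols t/1, s/1, the terms of depth ≤ k are the 2 constants together with each function applied to depth-≤(k−1) tuples, so N_k = 2 + N_{k-1} + N_{k-1}.
  N_0 = 2
  N_1 = 2 + 2 + 2 = 6
  N_2 = 2 + 6 + 6 = 14
So there are 14 ground terms available for substitution.
The body mentions every one of the 3 quantified variables; since ground terms form a free algebra, no two substitutions collapse to the same formula.
Number of ground instances = 14^3 = 2744.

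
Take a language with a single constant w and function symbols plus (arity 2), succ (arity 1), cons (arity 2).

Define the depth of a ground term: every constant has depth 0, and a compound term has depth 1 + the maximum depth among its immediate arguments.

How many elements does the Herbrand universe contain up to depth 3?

2776

Let N_k = |{terms of depth ≤ k}|. Then N_0 = 1 and N_k = 1 + N_{k-1}^2 + N_{k-1} + N_{k-1}^2 for k ≥ 1 (one summand per function symbol, arity giving the exponent).
N_0 = 1
N_1 = 1 + 1^2 + 1 + 1^2 = 4
N_2 = 1 + 4^2 + 4 + 4^2 = 37
N_3 = 1 + 37^2 + 37 + 37^2 = 2776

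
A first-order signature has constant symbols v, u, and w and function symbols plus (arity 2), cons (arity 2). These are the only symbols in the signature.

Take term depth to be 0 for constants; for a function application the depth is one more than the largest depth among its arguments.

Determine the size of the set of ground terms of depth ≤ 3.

Count level by level. With function symbols plus/2, cons/2, the terms of depth ≤ k are the 3 constants together with each function applied to depth-≤(k−1) tuples, so N_k = 3 + N_{k-1}^2 + N_{k-1}^2.
N_0 = 3
N_1 = 3 + 3^2 + 3^2 = 21
N_2 = 3 + 21^2 + 21^2 = 885
N_3 = 3 + 885^2 + 885^2 = 1566453

1566453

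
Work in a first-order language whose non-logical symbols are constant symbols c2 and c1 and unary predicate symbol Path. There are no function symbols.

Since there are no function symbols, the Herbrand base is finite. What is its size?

With no function symbols, the Herbrand universe is just the 2 constants.
Ground atoms per predicate: Path: 2.
Herbrand base size = 2 = 2.

2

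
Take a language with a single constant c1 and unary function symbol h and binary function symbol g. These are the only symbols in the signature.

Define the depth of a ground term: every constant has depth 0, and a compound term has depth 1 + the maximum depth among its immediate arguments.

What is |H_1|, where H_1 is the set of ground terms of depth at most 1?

If N_k denotes the number of depth-≤k ground terms, the 1 constant gives N_0 = 1, and each function symbol of arity r contributes N_{k-1}^r new terms at level k: N_k = 1 + N_{k-1} + N_{k-1}^2.
N_0 = 1
N_1 = 1 + 1 + 1^2 = 3

3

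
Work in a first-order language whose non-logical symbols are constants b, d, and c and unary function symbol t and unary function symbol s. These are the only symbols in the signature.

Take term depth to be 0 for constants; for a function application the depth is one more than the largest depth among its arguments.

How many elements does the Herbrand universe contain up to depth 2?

If N_k denotes the number of depth-≤k ground terms, the 3 constants give N_0 = 3, and each function symbol of arity r contributes N_{k-1}^r new terms at level k: N_k = 3 + N_{k-1} + N_{k-1}.
N_0 = 3
N_1 = 3 + 3 + 3 = 9
N_2 = 3 + 9 + 9 = 21

21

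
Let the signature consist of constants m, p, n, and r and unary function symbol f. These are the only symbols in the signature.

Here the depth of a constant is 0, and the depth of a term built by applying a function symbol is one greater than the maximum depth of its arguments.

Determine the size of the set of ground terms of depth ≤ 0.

Write N_k for the number of ground terms of depth ≤ k. A term of depth ≤ k is either a constant or a function symbol applied to arguments of depth ≤ k−1, so N_k = 4 + N_{k-1}.
N_0 = 4
Explicitly: m, p, n, r.

4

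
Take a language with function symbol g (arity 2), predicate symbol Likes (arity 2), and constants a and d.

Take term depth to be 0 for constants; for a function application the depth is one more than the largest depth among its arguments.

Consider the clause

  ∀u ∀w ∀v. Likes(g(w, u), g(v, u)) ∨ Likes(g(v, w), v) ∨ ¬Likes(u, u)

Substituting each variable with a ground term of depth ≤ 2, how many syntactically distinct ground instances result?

Ground terms of depth ≤ 2:
  Let N_k count ground terms of depth at most k. Each non-constant term of depth ≤ k is some function symbol applied to depth-≤(k−1) arguments, giving N_k = 2 + N_{k-1}^2.
  N_0 = 2
  N_1 = 2 + 2^2 = 6
  N_2 = 2 + 6^2 = 38
So there are 38 ground terms available for substitution.
There are 3 variables to instantiate (u, w, v), each occurring in at least one literal, so different choices give different ground instances.
Number of ground instances = 38^3 = 54872.

54872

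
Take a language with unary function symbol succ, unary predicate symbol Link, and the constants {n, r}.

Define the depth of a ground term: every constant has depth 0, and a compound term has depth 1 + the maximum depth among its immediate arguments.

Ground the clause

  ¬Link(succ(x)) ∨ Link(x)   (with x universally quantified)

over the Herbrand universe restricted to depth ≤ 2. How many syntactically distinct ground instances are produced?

6

Ground terms of depth ≤ 2:
  Let N_k count ground terms of depth at most k. Each non-constant term of depth ≤ k is some function symbol applied to depth-≤(k−1) arguments, giving N_k = 2 + N_{k-1}.
  N_0 = 2
  N_1 = 2 + 2 = 4
  N_2 = 2 + 4 = 6
  Explicitly: n, r, succ(n), succ(r), succ(succ(n)), succ(succ(r)).
So there are 6 ground terms available for substitution.
There is 1 variable to instantiate (x),  occurring in at least one literal, so different choices give different ground instances.
Number of ground instances = 6.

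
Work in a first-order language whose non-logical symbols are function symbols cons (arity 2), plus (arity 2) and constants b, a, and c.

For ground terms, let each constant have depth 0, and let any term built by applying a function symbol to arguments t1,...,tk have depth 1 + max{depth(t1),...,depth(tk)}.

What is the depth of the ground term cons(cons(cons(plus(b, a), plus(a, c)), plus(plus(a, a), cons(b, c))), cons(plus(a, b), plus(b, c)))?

4

depth(plus(b, a)) = 1 + max(0, 0) = 1
depth(plus(a, c)) = 1 + max(0, 0) = 1
depth(cons(plus(b, a), plus(a, c))) = 1 + max(1, 1) = 2
depth(plus(a, a)) = 1 + max(0, 0) = 1
depth(cons(b, c)) = 1 + max(0, 0) = 1
depth(plus(plus(a, a), cons(b, c))) = 1 + max(1, 1) = 2
depth(cons(cons(plus(b, a), plus(a, c)), plus(plus(a, a), cons(b, c)))) = 1 + max(2, 2) = 3
depth(plus(a, b)) = 1 + max(0, 0) = 1
depth(plus(b, c)) = 1 + max(0, 0) = 1
depth(cons(plus(a, b), plus(b, c))) = 1 + max(1, 1) = 2
depth(cons(cons(cons(plus(b, a), plus(a, c)), plus(plus(a, a), cons(b, c))), cons(plus(a, b), plus(b, c)))) = 1 + max(3, 2) = 4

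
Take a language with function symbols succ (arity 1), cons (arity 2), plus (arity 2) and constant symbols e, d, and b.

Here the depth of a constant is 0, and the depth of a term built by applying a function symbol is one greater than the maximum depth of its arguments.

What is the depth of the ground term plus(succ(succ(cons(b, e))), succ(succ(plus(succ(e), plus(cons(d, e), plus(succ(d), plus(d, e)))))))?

depth(cons(b, e)) = 1 + max(0, 0) = 1
depth(succ(cons(b, e))) = 1 + depth(cons(b, e)) = 1 + 1 = 2
depth(succ(succ(cons(b, e)))) = 1 + depth(succ(cons(b, e))) = 1 + 2 = 3
depth(succ(e)) = 1 + depth(e) = 1 + 0 = 1
depth(cons(d, e)) = 1 + max(0, 0) = 1
depth(succ(d)) = 1 + depth(d) = 1 + 0 = 1
depth(plus(d, e)) = 1 + max(0, 0) = 1
depth(plus(succ(d), plus(d, e))) = 1 + max(1, 1) = 2
depth(plus(cons(d, e), plus(succ(d), plus(d, e)))) = 1 + max(1, 2) = 3
depth(plus(succ(e), plus(cons(d, e), plus(succ(d), plus(d, e))))) = 1 + max(1, 3) = 4
depth(succ(plus(succ(e), plus(cons(d, e), plus(succ(d), plus(d, e)))))) = 1 + depth(plus(succ(e), plus(cons(d, e), plus(succ(d), plus(d, e))))) = 1 + 4 = 5
depth(succ(succ(plus(succ(e), plus(cons(d, e), plus(succ(d), plus(d, e))))))) = 1 + depth(succ(plus(succ(e), plus(cons(d, e), plus(succ(d), plus(d, e)))))) = 1 + 5 = 6
depth(plus(succ(succ(cons(b, e))), succ(succ(plus(succ(e), plus(cons(d, e), plus(succ(d), plus(d, e)))))))) = 1 + max(3, 6) = 7

7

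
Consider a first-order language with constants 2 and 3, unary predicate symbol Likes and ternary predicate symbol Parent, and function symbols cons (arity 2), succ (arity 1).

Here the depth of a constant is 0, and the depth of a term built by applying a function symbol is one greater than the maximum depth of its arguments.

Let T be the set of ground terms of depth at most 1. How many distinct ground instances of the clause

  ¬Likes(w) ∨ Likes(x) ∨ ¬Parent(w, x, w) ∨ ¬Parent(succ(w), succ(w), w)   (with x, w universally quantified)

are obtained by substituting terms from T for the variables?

64

Ground terms of depth ≤ 1:
  Count level by level. With function symbols cons/2, succ/1, the terms of depth ≤ k are the 2 constants together with each function applied to depth-≤(k−1) tuples, so N_k = 2 + N_{k-1}^2 + N_{k-1}.
  N_0 = 2
  N_1 = 2 + 2^2 + 2 = 8
  Explicitly: 2, 3, cons(2, 2), cons(2, 3), cons(3, 2), cons(3, 3), succ(2), succ(3).
So there are 8 ground terms available for substitution.
There are 2 variables to instantiate (x, w), each occurring in at least one literal, so different choices give different ground instances.
Number of ground instances = 8^2 = 64.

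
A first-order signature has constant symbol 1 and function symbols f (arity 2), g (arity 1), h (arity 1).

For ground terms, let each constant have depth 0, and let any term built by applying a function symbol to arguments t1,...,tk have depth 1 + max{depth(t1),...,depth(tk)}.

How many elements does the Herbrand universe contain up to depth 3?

676

Write N_k for the number of ground terms of depth ≤ k. A term of depth ≤ k is either a constant or a function symbol applied to arguments of depth ≤ k−1, so N_k = 1 + N_{k-1}^2 + N_{k-1} + N_{k-1}.
N_0 = 1
N_1 = 1 + 1^2 + 1 + 1 = 4
N_2 = 1 + 4^2 + 4 + 4 = 25
N_3 = 1 + 25^2 + 25 + 25 = 676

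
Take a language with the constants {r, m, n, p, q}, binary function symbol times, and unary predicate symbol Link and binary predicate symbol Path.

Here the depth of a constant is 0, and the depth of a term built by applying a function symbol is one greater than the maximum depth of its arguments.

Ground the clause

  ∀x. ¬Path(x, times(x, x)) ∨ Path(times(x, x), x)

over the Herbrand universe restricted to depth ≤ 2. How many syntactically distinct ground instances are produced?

Ground terms of depth ≤ 2:
  Let N_k count ground terms of depth at most k. Each non-constant term of depth ≤ k is some function symbol applied to depth-≤(k−1) arguments, giving N_k = 5 + N_{k-1}^2.
  N_0 = 5
  N_1 = 5 + 5^2 = 30
  N_2 = 5 + 30^2 = 905
So there are 905 ground terms available for substitution.
There is 1 variable to instantiate (x),  occurring in at least one literal, so different choices give different ground instances.
Number of ground instances = 905.

905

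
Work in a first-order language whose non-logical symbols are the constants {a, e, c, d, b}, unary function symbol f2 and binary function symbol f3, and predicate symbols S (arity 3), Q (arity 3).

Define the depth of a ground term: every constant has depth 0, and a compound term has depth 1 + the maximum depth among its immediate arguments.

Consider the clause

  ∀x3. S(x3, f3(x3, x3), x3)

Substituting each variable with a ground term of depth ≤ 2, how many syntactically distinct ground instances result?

Ground terms of depth ≤ 2:
  Write N_k for the number of ground terms of depth ≤ k. A term of depth ≤ k is either a constant or a function symbol applied to arguments of depth ≤ k−1, so N_k = 5 + N_{k-1} + N_{k-1}^2.
  N_0 = 5
  N_1 = 5 + 5 + 5^2 = 35
  N_2 = 5 + 35 + 35^2 = 1265
So there are 1265 ground terms available for substitution.
The variable x3 ranges independently over the available ground terms, and distinct assignments produce distinct instances.
Number of ground instances = 1265.

1265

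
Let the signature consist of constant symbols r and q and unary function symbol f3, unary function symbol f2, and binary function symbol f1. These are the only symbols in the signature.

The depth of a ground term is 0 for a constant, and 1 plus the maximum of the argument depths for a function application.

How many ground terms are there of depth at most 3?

15130

If N_k denotes the number of depth-≤k ground terms, the 2 constants give N_0 = 2, and each function symbol of arity r contributes N_{k-1}^r new terms at level k: N_k = 2 + N_{k-1} + N_{k-1} + N_{k-1}^2.
N_0 = 2
N_1 = 2 + 2 + 2 + 2^2 = 10
N_2 = 2 + 10 + 10 + 10^2 = 122
N_3 = 2 + 122 + 122 + 122^2 = 15130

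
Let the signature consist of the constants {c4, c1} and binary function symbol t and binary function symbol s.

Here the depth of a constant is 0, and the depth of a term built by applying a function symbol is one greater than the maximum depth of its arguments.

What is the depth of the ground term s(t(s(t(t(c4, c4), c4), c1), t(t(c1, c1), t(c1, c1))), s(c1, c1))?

depth(t(c4, c4)) = 1 + max(0, 0) = 1
depth(t(t(c4, c4), c4)) = 1 + max(1, 0) = 2
depth(s(t(t(c4, c4), c4), c1)) = 1 + max(2, 0) = 3
depth(t(c1, c1)) = 1 + max(0, 0) = 1
depth(t(t(c1, c1), t(c1, c1))) = 1 + max(1, 1) = 2
depth(t(s(t(t(c4, c4), c4), c1), t(t(c1, c1), t(c1, c1)))) = 1 + max(3, 2) = 4
depth(s(c1, c1)) = 1 + max(0, 0) = 1
depth(s(t(s(t(t(c4, c4), c4), c1), t(t(c1, c1), t(c1, c1))), s(c1, c1))) = 1 + max(4, 1) = 5

5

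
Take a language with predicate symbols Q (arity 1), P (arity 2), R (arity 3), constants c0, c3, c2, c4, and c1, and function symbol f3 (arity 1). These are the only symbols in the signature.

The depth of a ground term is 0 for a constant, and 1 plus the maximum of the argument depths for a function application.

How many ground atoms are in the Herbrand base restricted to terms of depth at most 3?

First count ground terms of depth ≤ 3.
Write N_k for the number of ground terms of depth ≤ k. A term of depth ≤ k is either a constant or a function symbol applied to arguments of depth ≤ k−1, so N_k = 5 + N_{k-1}.
N_0 = 5
N_1 = 5 + 5 = 10
N_2 = 5 + 10 = 15
N_3 = 5 + 15 = 20
So |H| = 20.
A ground atom is a predicate applied to a tuple of terms from H, so the count is the sum over predicates of |H|^arity:
  Q: 20;  P: 20^2 = 400;  R: 20^3 = 8000
Total ground atoms: 20 + 400 + 8000 = 8420.

8420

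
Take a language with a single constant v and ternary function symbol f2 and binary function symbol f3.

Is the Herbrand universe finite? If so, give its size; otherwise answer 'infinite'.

The signature has at least one function symbol (f2, arity 3) and at least one constant (v).
Iterating f2 gives infinitely many distinct ground terms: v, f2(v, v, v), f2(f2(v, v, v), f2(v, v, v), f2(v, v, v)), ...
So the Herbrand universe is infinite.

infinite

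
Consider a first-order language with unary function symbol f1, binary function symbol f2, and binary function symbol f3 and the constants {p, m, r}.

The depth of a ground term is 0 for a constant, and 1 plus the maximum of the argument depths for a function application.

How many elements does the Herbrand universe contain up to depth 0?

Write N_k for the number of ground terms of depth ≤ k. A term of depth ≤ k is either a constant or a function symbol applied to arguments of depth ≤ k−1, so N_k = 3 + N_{k-1} + N_{k-1}^2 + N_{k-1}^2.
N_0 = 3
Explicitly: p, m, r.

3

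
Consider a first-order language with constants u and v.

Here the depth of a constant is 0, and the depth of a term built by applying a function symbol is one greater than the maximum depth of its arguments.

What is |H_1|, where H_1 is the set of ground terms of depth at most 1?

2

With no function symbols every ground term is a constant, so there are exactly 2 ground terms at every depth bound.
N_0 = 2
N_1 = 2
Explicitly: u, v.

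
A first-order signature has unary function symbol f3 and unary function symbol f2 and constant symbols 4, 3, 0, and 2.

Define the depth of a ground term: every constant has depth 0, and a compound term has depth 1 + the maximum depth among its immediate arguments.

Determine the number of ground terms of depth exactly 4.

Let N_k = |{terms of depth ≤ k}|. Then N_0 = 4 and N_k = 4 + N_{k-1} + N_{k-1} for k ≥ 1 (one summand per function symbol, arity giving the exponent).
N_0 = 4
N_1 = 4 + 4 + 4 = 12
N_2 = 4 + 12 + 12 = 28
N_3 = 4 + 28 + 28 = 60
N_4 = 4 + 60 + 60 = 124
Terms of depth exactly 4: N_4 − N_3 = 124 − 60 = 64.

64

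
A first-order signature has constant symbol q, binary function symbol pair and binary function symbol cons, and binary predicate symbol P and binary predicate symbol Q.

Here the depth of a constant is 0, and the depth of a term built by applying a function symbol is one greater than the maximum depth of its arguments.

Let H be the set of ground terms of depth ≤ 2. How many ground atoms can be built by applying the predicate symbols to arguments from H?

722

First count ground terms of depth ≤ 2.
If N_k denotes the number of depth-≤k ground terms, the 1 constant gives N_0 = 1, and each function symbol of arity r contributes N_{k-1}^r new terms at level k: N_k = 1 + N_{k-1}^2 + N_{k-1}^2.
N_0 = 1
N_1 = 1 + 1^2 + 1^2 = 3
N_2 = 1 + 3^2 + 3^2 = 19
So |H| = 19.
Each predicate of arity r yields |H|^r ground atoms (one per choice of an r-tuple from H):
  P: 19^2 = 361;  Q: 19^2 = 361
Total ground atoms: 361 + 361 = 722.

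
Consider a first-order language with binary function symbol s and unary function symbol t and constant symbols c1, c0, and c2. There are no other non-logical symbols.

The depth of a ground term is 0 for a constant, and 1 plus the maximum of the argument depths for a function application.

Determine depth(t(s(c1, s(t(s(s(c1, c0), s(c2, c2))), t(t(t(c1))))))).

depth(s(c1, c0)) = 1 + max(0, 0) = 1
depth(s(c2, c2)) = 1 + max(0, 0) = 1
depth(s(s(c1, c0), s(c2, c2))) = 1 + max(1, 1) = 2
depth(t(s(s(c1, c0), s(c2, c2)))) = 1 + depth(s(s(c1, c0), s(c2, c2))) = 1 + 2 = 3
depth(t(c1)) = 1 + depth(c1) = 1 + 0 = 1
depth(t(t(c1))) = 1 + depth(t(c1)) = 1 + 1 = 2
depth(t(t(t(c1)))) = 1 + depth(t(t(c1))) = 1 + 2 = 3
depth(s(t(s(s(c1, c0), s(c2, c2))), t(t(t(c1))))) = 1 + max(3, 3) = 4
depth(s(c1, s(t(s(s(c1, c0), s(c2, c2))), t(t(t(c1)))))) = 1 + max(0, 4) = 5
depth(t(s(c1, s(t(s(s(c1, c0), s(c2, c2))), t(t(t(c1))))))) = 1 + depth(s(c1, s(t(s(s(c1, c0), s(c2, c2))), t(t(t(c1)))))) = 1 + 5 = 6

6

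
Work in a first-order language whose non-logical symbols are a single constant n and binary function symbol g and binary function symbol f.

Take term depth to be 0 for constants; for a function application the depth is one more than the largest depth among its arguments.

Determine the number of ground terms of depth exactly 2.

Let N_k count ground terms of depth at most k. Each non-constant term of depth ≤ k is some function symbol applied to depth-≤(k−1) arguments, giving N_k = 1 + N_{k-1}^2 + N_{k-1}^2.
N_0 = 1
N_1 = 1 + 1^2 + 1^2 = 3
N_2 = 1 + 3^2 + 3^2 = 19
Terms of depth exactly 2: N_2 − N_1 = 19 − 3 = 16.

16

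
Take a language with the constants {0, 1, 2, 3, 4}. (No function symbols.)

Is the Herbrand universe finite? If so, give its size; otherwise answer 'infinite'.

5

There are no function symbols, so every ground term is one of the 5 constants.
The Herbrand universe is {0, 1, 2, 3, 4}, which is finite with 5 elements.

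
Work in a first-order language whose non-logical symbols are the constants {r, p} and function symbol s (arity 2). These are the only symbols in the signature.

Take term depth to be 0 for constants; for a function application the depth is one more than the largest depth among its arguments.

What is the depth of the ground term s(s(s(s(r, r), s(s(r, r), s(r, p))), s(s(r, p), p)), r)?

5

depth(s(r, r)) = 1 + max(0, 0) = 1
depth(s(r, p)) = 1 + max(0, 0) = 1
depth(s(s(r, r), s(r, p))) = 1 + max(1, 1) = 2
depth(s(s(r, r), s(s(r, r), s(r, p)))) = 1 + max(1, 2) = 3
depth(s(s(r, p), p)) = 1 + max(1, 0) = 2
depth(s(s(s(r, r), s(s(r, r), s(r, p))), s(s(r, p), p))) = 1 + max(3, 2) = 4
depth(s(s(s(s(r, r), s(s(r, r), s(r, p))), s(s(r, p), p)), r)) = 1 + max(4, 0) = 5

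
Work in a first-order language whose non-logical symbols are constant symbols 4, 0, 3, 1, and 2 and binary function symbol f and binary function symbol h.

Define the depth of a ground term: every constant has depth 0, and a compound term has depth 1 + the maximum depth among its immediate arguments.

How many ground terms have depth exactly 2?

Let N_k count ground terms of depth at most k. Each non-constant term of depth ≤ k is some function symbol applied to depth-≤(k−1) arguments, giving N_k = 5 + N_{k-1}^2 + N_{k-1}^2.
N_0 = 5
N_1 = 5 + 5^2 + 5^2 = 55
N_2 = 5 + 55^2 + 55^2 = 6055
Terms of depth exactly 2: N_2 − N_1 = 6055 − 55 = 6000.

6000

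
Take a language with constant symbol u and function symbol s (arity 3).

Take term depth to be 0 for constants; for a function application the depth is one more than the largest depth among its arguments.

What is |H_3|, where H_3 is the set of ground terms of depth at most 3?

730

Count level by level. With function symbols s/3, the terms of depth ≤ k are the 1 constant together with each function applied to depth-≤(k−1) tuples, so N_k = 1 + N_{k-1}^3.
N_0 = 1
N_1 = 1 + 1^3 = 2
N_2 = 1 + 2^3 = 9
N_3 = 1 + 9^3 = 730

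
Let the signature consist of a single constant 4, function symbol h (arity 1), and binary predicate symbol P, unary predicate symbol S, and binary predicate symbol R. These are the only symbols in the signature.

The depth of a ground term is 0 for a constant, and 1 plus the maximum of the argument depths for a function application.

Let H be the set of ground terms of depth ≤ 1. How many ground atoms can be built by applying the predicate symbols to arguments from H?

10

First count ground terms of depth ≤ 1.
Write N_k for the number of ground terms of depth ≤ k. A term of depth ≤ k is either a constant or a function symbol applied to arguments of depth ≤ k−1, so N_k = 1 + N_{k-1}.
N_0 = 1
N_1 = 1 + 1 = 2
So |H| = 2.
A ground atom is a predicate applied to a tuple of terms from H, so the count is the sum over predicates of |H|^arity:
  P: 2^2 = 4;  S: 2;  R: 2^2 = 4
Total ground atoms: 4 + 2 + 4 = 10.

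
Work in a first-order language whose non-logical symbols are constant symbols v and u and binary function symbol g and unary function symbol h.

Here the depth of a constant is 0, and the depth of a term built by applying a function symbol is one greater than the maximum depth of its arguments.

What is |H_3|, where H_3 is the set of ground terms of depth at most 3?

Write N_k for the number of ground terms of depth ≤ k. A term of depth ≤ k is either a constant or a function symbol applied to arguments of depth ≤ k−1, so N_k = 2 + N_{k-1}^2 + N_{k-1}.
N_0 = 2
N_1 = 2 + 2^2 + 2 = 8
N_2 = 2 + 8^2 + 8 = 74
N_3 = 2 + 74^2 + 74 = 5552

5552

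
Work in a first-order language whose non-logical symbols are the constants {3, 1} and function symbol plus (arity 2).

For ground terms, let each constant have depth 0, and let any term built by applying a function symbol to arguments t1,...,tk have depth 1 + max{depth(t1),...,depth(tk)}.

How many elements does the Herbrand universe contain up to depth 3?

1446

Let N_k = |{terms of depth ≤ k}|. Then N_0 = 2 and N_k = 2 + N_{k-1}^2 for k ≥ 1 (one summand per function symbol, arity giving the exponent).
N_0 = 2
N_1 = 2 + 2^2 = 6
N_2 = 2 + 6^2 = 38
N_3 = 2 + 38^2 = 1446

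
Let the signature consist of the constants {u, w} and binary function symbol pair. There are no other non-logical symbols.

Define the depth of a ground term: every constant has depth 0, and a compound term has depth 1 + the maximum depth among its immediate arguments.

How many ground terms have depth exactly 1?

4

Write N_k for the number of ground terms of depth ≤ k. A term of depth ≤ k is either a constant or a function symbol applied to arguments of depth ≤ k−1, so N_k = 2 + N_{k-1}^2.
N_0 = 2
N_1 = 2 + 2^2 = 6
Terms of depth exactly 1: N_1 − N_0 = 6 − 2 = 4.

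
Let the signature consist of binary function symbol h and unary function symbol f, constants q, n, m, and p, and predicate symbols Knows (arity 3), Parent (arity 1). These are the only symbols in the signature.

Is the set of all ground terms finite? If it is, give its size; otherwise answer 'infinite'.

The signature has at least one function symbol (h, arity 2) and at least one constant (q).
Iterating h gives infinitely many distinct ground terms: q, h(q, q), h(h(q, q), h(q, q)), ...
So the Herbrand universe is infinite.

infinite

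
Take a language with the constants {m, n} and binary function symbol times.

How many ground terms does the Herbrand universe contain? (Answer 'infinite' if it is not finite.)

infinite

The signature has at least one function symbol (times, arity 2) and at least one constant (m).
Iterating times gives infinitely many distinct ground terms: m, times(m, m), times(times(m, m), times(m, m)), ...
So the Herbrand universe is infinite.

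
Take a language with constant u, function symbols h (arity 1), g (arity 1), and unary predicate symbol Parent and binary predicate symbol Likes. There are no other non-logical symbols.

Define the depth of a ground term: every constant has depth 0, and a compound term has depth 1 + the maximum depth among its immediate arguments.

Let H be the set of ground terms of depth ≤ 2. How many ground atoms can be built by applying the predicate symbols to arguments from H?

First count ground terms of depth ≤ 2.
Let N_k = |{terms of depth ≤ k}|. Then N_0 = 1 and N_k = 1 + N_{k-1} + N_{k-1} for k ≥ 1 (one summand per function symbol, arity giving the exponent).
N_0 = 1
N_1 = 1 + 1 + 1 = 3
N_2 = 1 + 3 + 3 = 7
Explicitly: u, h(u), h(h(u)), h(g(u)), g(u), g(h(u)), g(g(u)).
So |H| = 7.
For each predicate symbol, the number of ground atoms is |H| raised to its arity; summing:
  Parent: 7;  Likes: 7^2 = 49
Total ground atoms: 7 + 49 = 56.

56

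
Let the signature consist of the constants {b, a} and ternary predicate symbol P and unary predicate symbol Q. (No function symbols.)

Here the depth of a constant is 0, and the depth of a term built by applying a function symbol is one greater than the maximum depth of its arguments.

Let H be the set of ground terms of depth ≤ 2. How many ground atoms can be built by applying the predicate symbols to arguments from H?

10

First count ground terms of depth ≤ 2.
With no function symbols every ground term is a constant, so there are exactly 2 ground terms at every depth bound.
N_0 = 2
N_1 = 2
N_2 = 2
Explicitly: b, a.
So |H| = 2.
For each predicate symbol, the number of ground atoms is |H| raised to its arity; summing:
  P: 2^3 = 8;  Q: 2
Total ground atoms: 8 + 2 = 10.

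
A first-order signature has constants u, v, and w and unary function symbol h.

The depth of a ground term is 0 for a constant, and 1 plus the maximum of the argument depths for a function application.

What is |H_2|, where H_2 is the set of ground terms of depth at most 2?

Write N_k for the number of ground terms of depth ≤ k. A term of depth ≤ k is either a constant or a function symbol applied to arguments of depth ≤ k−1, so N_k = 3 + N_{k-1}.
N_0 = 3
N_1 = 3 + 3 = 6
N_2 = 3 + 6 = 9
Explicitly: u, v, w, h(u), h(v), h(w), h(h(u)), h(h(v)), h(h(w)).

9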